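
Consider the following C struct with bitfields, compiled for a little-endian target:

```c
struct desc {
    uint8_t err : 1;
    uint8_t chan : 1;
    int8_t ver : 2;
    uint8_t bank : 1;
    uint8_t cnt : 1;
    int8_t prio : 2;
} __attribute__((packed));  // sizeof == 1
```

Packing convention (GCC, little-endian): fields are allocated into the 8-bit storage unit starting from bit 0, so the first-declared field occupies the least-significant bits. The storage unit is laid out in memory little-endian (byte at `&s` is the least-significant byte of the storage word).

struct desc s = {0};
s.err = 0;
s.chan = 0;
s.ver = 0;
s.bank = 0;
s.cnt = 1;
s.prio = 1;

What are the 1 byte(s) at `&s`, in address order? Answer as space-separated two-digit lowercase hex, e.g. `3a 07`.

60

err (1b) val=0 bits=0x0 at bit 0: 0x00
chan (1b) val=0 bits=0x0 at bit 1: 0x00
ver (2b) val=0 bits=0x0 at bit 2: 0x00
bank (1b) val=0 bits=0x0 at bit 4: 0x00
cnt (1b) val=1 bits=0x1 at bit 5: 0x20
prio (2b) val=1 bits=0x1 at bit 6: 0x60
word = 0x60 → little-endian bytes:
  [0]=0x60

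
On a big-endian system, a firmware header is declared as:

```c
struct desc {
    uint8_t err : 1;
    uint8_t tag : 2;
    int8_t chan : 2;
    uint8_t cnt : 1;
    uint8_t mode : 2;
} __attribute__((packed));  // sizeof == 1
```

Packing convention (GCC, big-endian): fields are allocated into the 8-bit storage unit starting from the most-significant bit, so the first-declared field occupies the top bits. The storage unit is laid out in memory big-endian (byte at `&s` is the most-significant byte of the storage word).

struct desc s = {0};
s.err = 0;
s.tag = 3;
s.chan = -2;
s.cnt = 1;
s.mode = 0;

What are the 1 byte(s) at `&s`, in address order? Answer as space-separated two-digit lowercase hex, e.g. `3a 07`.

err:1 = 0 → 0x0 << 7 → word 0x00
tag:2 = 3 → 0x3 << 5 → word 0x60
chan:2 = -2 → 0x2 << 3 → word 0x70
cnt:1 = 1 → 0x1 << 2 → word 0x74
mode:2 = 0 → 0x0 << 0 → word 0x74
word = 0x74 → big-endian bytes:
  [0]=0x74

74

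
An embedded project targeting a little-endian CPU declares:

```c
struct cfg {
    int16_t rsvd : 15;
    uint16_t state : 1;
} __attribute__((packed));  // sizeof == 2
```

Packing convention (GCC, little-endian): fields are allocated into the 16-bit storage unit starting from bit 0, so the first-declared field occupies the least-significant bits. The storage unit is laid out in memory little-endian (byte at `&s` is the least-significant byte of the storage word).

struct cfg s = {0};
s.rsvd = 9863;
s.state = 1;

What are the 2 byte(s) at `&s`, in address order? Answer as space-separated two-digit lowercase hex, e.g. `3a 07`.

87 a6

rsvd:15 = 9863 → 0x2687 << 0 → word 0x2687
state:1 = 1 → 0x1 << 15 → word 0xa687
word = 0xa687 → little-endian bytes:
  [0]=0x87  [1]=0xa6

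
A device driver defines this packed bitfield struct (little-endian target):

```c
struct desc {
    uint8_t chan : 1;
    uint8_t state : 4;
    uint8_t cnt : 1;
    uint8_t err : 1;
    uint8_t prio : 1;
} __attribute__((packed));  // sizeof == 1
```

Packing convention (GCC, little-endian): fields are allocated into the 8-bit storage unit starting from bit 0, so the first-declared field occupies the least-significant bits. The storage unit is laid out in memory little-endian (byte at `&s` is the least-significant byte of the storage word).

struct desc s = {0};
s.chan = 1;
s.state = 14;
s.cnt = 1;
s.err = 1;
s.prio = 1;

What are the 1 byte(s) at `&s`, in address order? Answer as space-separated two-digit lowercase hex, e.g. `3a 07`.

fd

chan:1 = 1 → 0x1 << 0 → word 0x01
state:4 = 14 → 0xe << 1 → word 0x1d
cnt:1 = 1 → 0x1 << 5 → word 0x3d
err:1 = 1 → 0x1 << 6 → word 0x7d
prio:1 = 1 → 0x1 << 7 → word 0xfd
word = 0xfd → little-endian bytes:
  [0]=0xfd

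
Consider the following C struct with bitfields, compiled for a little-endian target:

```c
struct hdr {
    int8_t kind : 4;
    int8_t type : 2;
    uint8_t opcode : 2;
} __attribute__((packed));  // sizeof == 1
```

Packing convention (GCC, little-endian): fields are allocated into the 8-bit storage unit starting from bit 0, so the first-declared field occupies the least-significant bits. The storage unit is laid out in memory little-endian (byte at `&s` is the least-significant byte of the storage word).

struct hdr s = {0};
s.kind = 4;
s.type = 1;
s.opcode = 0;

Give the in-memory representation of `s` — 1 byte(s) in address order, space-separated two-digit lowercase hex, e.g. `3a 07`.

14

kind (4b) val=4 bits=0x4 at bit 0: 0x04
type (2b) val=1 bits=0x1 at bit 4: 0x14
opcode (2b) val=0 bits=0x0 at bit 6: 0x14
word = 0x14 → little-endian bytes:
  [0]=0x14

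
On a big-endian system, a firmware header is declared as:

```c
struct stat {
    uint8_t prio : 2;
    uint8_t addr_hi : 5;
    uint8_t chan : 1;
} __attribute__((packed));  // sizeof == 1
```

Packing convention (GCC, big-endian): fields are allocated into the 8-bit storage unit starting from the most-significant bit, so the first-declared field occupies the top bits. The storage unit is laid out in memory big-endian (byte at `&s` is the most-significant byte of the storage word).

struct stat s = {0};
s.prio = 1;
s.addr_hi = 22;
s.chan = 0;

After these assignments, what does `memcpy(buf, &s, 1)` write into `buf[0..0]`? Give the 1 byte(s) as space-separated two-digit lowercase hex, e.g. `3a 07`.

6c

prio (2b) val=1 bits=0x1 at bit 6: 0x40
addr_hi (5b) val=22 bits=0x16 at bit 1: 0x6c
chan (1b) val=0 bits=0x0 at bit 0: 0x6c
word = 0x6c → big-endian bytes:
  [0]=0x6c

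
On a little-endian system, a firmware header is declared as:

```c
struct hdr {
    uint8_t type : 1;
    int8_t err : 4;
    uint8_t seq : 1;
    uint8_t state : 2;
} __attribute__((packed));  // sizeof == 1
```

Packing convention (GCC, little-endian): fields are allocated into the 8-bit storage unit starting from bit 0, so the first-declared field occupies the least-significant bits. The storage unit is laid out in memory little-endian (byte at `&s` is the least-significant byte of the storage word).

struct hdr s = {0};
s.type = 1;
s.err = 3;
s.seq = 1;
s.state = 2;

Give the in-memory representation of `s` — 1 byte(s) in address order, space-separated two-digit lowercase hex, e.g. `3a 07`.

type:1 = 1 → 0x1 << 0 → word 0x01
err:4 = 3 → 0x3 << 1 → word 0x07
seq:1 = 1 → 0x1 << 5 → word 0x27
state:2 = 2 → 0x2 << 6 → word 0xa7
word = 0xa7 → little-endian bytes:
  [0]=0xa7

a7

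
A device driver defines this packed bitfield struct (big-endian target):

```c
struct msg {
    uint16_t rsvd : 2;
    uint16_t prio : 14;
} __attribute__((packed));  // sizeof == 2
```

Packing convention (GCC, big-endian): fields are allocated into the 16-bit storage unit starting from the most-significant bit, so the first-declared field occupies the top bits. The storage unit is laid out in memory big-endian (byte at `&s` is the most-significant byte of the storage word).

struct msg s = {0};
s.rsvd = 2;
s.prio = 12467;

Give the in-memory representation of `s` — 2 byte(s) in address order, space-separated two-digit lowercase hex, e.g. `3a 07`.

b0 b3

rsvd (2b) val=2 bits=0x2 at bit 14: 0x8000
prio (14b) val=12467 bits=0x30b3 at bit 0: 0xb0b3
word = 0xb0b3 → big-endian bytes:
  [0]=0xb0  [1]=0xb3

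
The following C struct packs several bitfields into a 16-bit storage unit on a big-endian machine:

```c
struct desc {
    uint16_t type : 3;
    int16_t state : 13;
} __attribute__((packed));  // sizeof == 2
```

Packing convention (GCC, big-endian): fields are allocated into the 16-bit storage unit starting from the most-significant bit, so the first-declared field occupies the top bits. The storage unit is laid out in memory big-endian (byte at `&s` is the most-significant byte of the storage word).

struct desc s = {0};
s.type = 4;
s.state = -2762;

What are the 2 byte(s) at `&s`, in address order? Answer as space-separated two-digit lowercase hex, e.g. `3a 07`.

95 36

type:3 = 4 → 0x4 << 13 → word 0x8000
state:13 = -2762 → 0x1536 << 0 → word 0x9536
word = 0x9536 → big-endian bytes:
  [0]=0x95  [1]=0x36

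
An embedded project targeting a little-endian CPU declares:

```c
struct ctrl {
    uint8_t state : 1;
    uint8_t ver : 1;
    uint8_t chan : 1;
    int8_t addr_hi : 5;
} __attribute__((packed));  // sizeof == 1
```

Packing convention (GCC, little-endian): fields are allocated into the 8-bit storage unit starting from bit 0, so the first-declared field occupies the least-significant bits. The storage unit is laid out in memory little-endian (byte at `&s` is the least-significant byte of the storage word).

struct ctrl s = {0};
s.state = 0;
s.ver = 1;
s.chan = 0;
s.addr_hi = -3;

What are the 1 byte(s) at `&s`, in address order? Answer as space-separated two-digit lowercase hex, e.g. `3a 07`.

ea

[0+:1] state=0 & 0x1 = 0x0; word=0x00
[1+:1] ver=1 & 0x1 = 0x1; word=0x02
[2+:1] chan=0 & 0x1 = 0x0; word=0x02
[3+:5] addr_hi=-3 & 0x1f = 0x1d; word=0xea
word = 0xea → little-endian bytes:
  [0]=0xea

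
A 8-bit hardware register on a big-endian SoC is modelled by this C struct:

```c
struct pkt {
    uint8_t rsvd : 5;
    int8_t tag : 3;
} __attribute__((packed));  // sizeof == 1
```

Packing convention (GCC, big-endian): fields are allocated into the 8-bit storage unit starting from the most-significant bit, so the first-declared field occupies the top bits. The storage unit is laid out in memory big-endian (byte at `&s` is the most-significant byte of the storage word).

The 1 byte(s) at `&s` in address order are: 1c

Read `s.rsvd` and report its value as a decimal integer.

[0]=0x1c (big-endian) → word 0x1c
rsvd:5 @ bit 3 → (0x1c>>3)&0x1f = 0x3  ←
tag:3 @ bit 0 → (0x1c>>0)&0x7 = 0x4

3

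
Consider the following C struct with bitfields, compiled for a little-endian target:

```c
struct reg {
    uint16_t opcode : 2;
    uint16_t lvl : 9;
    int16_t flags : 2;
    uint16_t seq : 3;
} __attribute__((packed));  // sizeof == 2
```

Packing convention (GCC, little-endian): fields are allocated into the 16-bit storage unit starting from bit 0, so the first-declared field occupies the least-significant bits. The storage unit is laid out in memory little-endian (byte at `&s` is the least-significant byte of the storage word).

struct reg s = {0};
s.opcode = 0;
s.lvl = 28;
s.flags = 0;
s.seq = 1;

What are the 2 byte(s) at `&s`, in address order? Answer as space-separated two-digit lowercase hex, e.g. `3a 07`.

70 20

opcode (2b) val=0 bits=0x0 at bit 0: 0x0000
lvl (9b) val=28 bits=0x1c at bit 2: 0x0070
flags (2b) val=0 bits=0x0 at bit 11: 0x0070
seq (3b) val=1 bits=0x1 at bit 13: 0x2070
word = 0x2070 → little-endian bytes:
  [0]=0x70  [1]=0x20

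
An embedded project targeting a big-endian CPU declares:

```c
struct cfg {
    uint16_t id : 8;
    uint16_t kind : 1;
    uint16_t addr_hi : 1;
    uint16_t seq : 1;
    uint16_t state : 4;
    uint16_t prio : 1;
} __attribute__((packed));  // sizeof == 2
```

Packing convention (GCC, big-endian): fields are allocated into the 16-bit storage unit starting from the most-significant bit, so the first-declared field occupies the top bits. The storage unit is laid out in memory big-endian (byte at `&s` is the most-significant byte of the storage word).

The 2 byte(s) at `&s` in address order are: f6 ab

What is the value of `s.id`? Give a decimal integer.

246

[0]=0xf6 [1]=0xab (big-endian) → word 0xf6ab
id:8 @ bit 8 → (0xf6ab>>8)&0xff = 0xf6  ←
kind:1 @ bit 7 → (0xf6ab>>7)&0x1 = 0x1
addr_hi:1 @ bit 6 → (0xf6ab>>6)&0x1 = 0x0
seq:1 @ bit 5 → (0xf6ab>>5)&0x1 = 0x1
state:4 @ bit 1 → (0xf6ab>>1)&0xf = 0x5
prio:1 @ bit 0 → (0xf6ab>>0)&0x1 = 0x1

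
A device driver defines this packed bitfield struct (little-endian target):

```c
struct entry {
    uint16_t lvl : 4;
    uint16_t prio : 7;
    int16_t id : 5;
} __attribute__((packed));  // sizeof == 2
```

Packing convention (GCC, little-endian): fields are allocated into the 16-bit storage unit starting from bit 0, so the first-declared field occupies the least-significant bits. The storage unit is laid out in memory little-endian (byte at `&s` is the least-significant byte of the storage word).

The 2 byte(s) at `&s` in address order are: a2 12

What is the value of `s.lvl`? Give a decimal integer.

[0]=0xa2 [1]=0x12 (little-endian) → word 0x12a2
lvl [0+:4] = (word>>0) & 0xf = 2  ←
prio [4+:7] = (word>>4) & 0x7f = 42
id [11+:5] = (word>>11) & 0x1f = 2

2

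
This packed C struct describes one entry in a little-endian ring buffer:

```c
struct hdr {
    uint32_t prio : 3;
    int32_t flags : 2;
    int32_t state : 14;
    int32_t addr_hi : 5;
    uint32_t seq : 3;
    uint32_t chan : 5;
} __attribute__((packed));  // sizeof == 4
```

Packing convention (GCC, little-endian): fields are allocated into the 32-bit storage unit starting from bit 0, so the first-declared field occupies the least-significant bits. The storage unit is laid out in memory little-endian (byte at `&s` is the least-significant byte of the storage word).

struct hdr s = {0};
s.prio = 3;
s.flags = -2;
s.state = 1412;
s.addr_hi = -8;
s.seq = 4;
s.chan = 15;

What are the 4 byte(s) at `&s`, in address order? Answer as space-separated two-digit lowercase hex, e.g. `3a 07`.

[0+:3] prio=3 & 0x7 = 0x3; word=0x00000003
[3+:2] flags=-2 & 0x3 = 0x2; word=0x00000013
[5+:14] state=1412 & 0x3fff = 0x584; word=0x0000b093
[19+:5] addr_hi=-8 & 0x1f = 0x18; word=0x00c0b093
[24+:3] seq=4 & 0x7 = 0x4; word=0x04c0b093
[27+:5] chan=15 & 0x1f = 0xf; word=0x7cc0b093
word = 0x7cc0b093 → little-endian bytes:
  [0]=0x93  [1]=0xb0  [2]=0xc0  [3]=0x7c

93 b0 c0 7c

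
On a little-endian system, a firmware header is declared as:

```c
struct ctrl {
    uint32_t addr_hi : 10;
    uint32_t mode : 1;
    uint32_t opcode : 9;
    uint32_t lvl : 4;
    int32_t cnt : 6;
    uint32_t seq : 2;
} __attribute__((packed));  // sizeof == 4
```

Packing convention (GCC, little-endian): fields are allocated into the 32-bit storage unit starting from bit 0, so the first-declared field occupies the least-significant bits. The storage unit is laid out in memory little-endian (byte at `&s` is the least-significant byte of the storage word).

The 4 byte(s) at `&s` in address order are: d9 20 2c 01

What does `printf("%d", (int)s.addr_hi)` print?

217

[0]=0xd9 [1]=0x20 [2]=0x2c [3]=0x01 (little-endian) → word 0x012c20d9
addr_hi [0+:10] = (word>>0) & 0x3ff = 217  ←
mode [10+:1] = (word>>10) & 0x1 = 0
opcode [11+:9] = (word>>11) & 0x1ff = 388
lvl [20+:4] = (word>>20) & 0xf = 2
cnt [24+:6] = (word>>24) & 0x3f = 1
seq [30+:2] = (word>>30) & 0x3 = 0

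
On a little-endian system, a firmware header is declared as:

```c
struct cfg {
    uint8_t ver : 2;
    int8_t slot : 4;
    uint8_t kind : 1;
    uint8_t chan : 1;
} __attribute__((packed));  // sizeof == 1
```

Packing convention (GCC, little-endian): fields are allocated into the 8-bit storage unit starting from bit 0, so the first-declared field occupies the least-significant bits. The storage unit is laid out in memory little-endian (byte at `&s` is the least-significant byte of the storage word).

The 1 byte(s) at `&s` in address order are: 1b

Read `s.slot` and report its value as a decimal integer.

[0]=0x1b (little-endian) → word 0x1b
ver [0+:2] = (word>>0) & 0x3 = 3
slot [2+:4] = (word>>2) & 0xf = 6  ←
kind [6+:1] = (word>>6) & 0x1 = 0
chan [7+:1] = (word>>7) & 0x1 = 0
slot signed 4b, MSB=0: value = 6

6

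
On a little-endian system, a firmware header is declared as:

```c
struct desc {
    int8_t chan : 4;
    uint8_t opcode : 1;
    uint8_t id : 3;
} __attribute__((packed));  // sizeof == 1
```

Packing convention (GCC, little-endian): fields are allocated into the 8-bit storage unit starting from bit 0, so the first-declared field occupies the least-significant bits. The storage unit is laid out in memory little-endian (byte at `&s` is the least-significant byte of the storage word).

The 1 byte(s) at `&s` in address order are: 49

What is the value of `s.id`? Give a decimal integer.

[0]=0x49 (little-endian) → word 0x49
chan [0+:4] = (word>>0) & 0xf = 9
opcode [4+:1] = (word>>4) & 0x1 = 0
id [5+:3] = (word>>5) & 0x7 = 2  ←

2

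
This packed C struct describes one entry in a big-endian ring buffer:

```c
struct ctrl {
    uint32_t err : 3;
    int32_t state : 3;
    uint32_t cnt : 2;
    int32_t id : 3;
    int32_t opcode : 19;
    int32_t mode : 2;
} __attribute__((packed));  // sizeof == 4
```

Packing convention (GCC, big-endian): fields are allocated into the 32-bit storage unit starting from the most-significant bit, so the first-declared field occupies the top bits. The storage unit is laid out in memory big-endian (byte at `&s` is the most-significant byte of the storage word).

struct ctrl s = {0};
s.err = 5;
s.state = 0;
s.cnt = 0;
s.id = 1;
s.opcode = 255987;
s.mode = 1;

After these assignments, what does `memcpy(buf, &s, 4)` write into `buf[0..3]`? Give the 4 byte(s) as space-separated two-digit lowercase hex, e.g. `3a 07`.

err:3 = 5 → 0x5 << 29 → word 0xa0000000
state:3 = 0 → 0x0 << 26 → word 0xa0000000
cnt:2 = 0 → 0x0 << 24 → word 0xa0000000
id:3 = 1 → 0x1 << 21 → word 0xa0200000
opcode:19 = 255987 → 0x3e7f3 << 2 → word 0xa02f9fcc
mode:2 = 1 → 0x1 << 0 → word 0xa02f9fcd
word = 0xa02f9fcd → big-endian bytes:
  [0]=0xa0  [1]=0x2f  [2]=0x9f  [3]=0xcd

a0 2f 9f cd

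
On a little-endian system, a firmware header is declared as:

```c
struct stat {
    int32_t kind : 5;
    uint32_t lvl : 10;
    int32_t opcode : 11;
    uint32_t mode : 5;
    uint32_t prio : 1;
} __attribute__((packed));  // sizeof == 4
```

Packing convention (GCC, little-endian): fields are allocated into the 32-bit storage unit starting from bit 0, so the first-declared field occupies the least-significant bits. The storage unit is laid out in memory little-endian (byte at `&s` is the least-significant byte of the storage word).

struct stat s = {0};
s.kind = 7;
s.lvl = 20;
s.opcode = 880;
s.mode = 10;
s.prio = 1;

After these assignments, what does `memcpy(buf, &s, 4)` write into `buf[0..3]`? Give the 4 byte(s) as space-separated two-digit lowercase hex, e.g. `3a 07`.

87 02 b8 a9

kind:5 = 7 → 0x7 << 0 → word 0x00000007
lvl:10 = 20 → 0x14 << 5 → word 0x00000287
opcode:11 = 880 → 0x370 << 15 → word 0x01b80287
mode:5 = 10 → 0xa << 26 → word 0x29b80287
prio:1 = 1 → 0x1 << 31 → word 0xa9b80287
word = 0xa9b80287 → little-endian bytes:
  [0]=0x87  [1]=0x02  [2]=0xb8  [3]=0xa9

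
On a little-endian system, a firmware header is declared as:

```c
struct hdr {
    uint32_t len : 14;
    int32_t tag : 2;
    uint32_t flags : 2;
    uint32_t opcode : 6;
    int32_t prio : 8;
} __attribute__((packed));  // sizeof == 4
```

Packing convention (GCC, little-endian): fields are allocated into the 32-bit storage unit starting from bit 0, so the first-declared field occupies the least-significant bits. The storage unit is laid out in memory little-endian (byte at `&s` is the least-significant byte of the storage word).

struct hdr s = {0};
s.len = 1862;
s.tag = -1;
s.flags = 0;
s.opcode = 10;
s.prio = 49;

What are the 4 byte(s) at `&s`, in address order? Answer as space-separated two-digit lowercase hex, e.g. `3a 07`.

len:14 = 1862 → 0x746 << 0 → word 0x00000746
tag:2 = -1 → 0x3 << 14 → word 0x0000c746
flags:2 = 0 → 0x0 << 16 → word 0x0000c746
opcode:6 = 10 → 0xa << 18 → word 0x0028c746
prio:8 = 49 → 0x31 << 24 → word 0x3128c746
word = 0x3128c746 → little-endian bytes:
  [0]=0x46  [1]=0xc7  [2]=0x28  [3]=0x31

46 c7 28 31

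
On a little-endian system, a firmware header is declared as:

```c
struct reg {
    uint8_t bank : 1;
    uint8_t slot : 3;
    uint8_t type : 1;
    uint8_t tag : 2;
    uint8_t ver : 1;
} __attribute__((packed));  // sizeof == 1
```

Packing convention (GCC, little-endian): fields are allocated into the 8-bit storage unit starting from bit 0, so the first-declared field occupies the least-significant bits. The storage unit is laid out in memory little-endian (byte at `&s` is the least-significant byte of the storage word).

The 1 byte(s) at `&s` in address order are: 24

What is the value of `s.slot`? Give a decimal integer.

[0]=0x24 (little-endian) → word 0x24
bank:1 @ bit 0 → (0x24>>0)&0x1 = 0x0
slot:3 @ bit 1 → (0x24>>1)&0x7 = 0x2  ←
type:1 @ bit 4 → (0x24>>4)&0x1 = 0x0
tag:2 @ bit 5 → (0x24>>5)&0x3 = 0x1
ver:1 @ bit 7 → (0x24>>7)&0x1 = 0x0

2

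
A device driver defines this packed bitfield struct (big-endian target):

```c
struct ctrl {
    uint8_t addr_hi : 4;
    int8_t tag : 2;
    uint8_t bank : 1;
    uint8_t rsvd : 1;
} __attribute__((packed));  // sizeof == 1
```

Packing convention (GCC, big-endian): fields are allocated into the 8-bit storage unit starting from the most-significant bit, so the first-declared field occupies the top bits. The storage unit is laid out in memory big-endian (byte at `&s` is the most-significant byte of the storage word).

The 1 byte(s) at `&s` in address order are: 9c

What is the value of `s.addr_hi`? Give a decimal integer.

9

[0]=0x9c (big-endian) → word 0x9c
addr_hi [4+:4] = (word>>4) & 0xf = 9  ←
tag [2+:2] = (word>>2) & 0x3 = 3
bank [1+:1] = (word>>1) & 0x1 = 0
rsvd [0+:1] = (word>>0) & 0x1 = 0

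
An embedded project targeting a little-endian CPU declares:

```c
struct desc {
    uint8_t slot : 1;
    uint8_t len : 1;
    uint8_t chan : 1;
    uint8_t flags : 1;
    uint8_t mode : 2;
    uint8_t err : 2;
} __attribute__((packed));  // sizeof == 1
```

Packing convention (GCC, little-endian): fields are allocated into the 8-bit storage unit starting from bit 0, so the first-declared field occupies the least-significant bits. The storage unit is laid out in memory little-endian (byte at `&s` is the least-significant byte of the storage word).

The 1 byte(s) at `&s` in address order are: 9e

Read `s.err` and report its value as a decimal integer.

2

[0]=0x9e (little-endian) → word 0x9e
slot [0+:1] = (word>>0) & 0x1 = 0
len [1+:1] = (word>>1) & 0x1 = 1
chan [2+:1] = (word>>2) & 0x1 = 1
flags [3+:1] = (word>>3) & 0x1 = 1
mode [4+:2] = (word>>4) & 0x3 = 1
err [6+:2] = (word>>6) & 0x3 = 2  ←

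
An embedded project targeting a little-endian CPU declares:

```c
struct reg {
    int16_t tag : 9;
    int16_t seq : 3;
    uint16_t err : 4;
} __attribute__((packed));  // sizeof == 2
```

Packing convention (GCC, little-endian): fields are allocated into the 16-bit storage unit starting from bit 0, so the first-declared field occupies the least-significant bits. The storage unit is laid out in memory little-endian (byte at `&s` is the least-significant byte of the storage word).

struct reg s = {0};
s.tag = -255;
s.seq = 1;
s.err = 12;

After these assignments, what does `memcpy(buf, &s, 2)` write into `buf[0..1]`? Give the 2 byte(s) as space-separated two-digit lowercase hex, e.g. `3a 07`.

01 c3

tag (9b) val=-255 bits=0x101 at bit 0: 0x0101
seq (3b) val=1 bits=0x1 at bit 9: 0x0301
err (4b) val=12 bits=0xc at bit 12: 0xc301
word = 0xc301 → little-endian bytes:
  [0]=0x01  [1]=0xc3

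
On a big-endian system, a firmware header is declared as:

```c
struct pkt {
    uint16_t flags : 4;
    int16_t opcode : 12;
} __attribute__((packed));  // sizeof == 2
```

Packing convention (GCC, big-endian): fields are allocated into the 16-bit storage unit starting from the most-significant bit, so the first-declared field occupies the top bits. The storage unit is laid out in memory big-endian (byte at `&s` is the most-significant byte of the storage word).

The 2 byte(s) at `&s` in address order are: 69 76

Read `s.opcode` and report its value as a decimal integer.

[0]=0x69 [1]=0x76 (big-endian) → word 0x6976
flags [12+:4] = (word>>12) & 0xf = 6
opcode [0+:12] = (word>>0) & 0xfff = 2422  ←
opcode signed 12b, MSB=1: 2422 - 4096 = -1674

-1674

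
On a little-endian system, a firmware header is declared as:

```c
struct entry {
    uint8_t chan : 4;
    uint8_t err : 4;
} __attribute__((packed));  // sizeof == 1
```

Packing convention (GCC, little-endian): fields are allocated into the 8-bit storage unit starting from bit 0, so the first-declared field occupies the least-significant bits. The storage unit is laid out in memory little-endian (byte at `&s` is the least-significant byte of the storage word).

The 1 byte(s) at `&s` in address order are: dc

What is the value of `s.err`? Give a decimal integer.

13

[0]=0xdc (little-endian) → word 0xdc
chan [0+:4] = (word>>0) & 0xf = 12
err [4+:4] = (word>>4) & 0xf = 13  ←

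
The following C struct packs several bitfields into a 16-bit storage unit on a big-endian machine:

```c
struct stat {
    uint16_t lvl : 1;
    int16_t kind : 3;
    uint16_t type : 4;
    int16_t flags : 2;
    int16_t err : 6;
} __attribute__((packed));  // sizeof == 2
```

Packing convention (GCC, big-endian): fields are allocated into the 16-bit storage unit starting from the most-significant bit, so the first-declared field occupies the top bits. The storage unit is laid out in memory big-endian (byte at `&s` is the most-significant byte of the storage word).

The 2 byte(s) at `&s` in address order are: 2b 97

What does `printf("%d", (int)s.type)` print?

[0]=0x2b [1]=0x97 (big-endian) → word 0x2b97
lvl:1 @ bit 15 → (0x2b97>>15)&0x1 = 0x0
kind:3 @ bit 12 → (0x2b97>>12)&0x7 = 0x2
type:4 @ bit 8 → (0x2b97>>8)&0xf = 0xb  ←
flags:2 @ bit 6 → (0x2b97>>6)&0x3 = 0x2
err:6 @ bit 0 → (0x2b97>>0)&0x3f = 0x17

11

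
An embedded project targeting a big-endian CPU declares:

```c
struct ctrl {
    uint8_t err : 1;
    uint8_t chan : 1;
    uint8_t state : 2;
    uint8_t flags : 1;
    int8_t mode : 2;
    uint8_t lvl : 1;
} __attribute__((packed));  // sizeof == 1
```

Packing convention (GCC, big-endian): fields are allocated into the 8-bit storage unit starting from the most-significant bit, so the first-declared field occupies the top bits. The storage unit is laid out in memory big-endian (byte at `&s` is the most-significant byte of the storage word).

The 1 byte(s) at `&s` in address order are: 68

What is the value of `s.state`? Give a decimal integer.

2

[0]=0x68 (big-endian) → word 0x68
err [7+:1] = (word>>7) & 0x1 = 0
chan [6+:1] = (word>>6) & 0x1 = 1
state [4+:2] = (word>>4) & 0x3 = 2  ←
flags [3+:1] = (word>>3) & 0x1 = 1
mode [1+:2] = (word>>1) & 0x3 = 0
lvl [0+:1] = (word>>0) & 0x1 = 0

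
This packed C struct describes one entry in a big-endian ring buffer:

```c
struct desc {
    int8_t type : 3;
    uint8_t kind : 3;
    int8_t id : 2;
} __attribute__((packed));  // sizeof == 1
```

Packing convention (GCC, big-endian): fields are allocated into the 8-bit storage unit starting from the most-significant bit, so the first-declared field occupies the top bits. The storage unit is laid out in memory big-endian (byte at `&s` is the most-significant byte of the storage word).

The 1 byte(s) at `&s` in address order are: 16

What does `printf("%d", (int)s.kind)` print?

[0]=0x16 (big-endian) → word 0x16
type [5+:3] = (word>>5) & 0x7 = 0
kind [2+:3] = (word>>2) & 0x7 = 5  ←
id [0+:2] = (word>>0) & 0x3 = 2

5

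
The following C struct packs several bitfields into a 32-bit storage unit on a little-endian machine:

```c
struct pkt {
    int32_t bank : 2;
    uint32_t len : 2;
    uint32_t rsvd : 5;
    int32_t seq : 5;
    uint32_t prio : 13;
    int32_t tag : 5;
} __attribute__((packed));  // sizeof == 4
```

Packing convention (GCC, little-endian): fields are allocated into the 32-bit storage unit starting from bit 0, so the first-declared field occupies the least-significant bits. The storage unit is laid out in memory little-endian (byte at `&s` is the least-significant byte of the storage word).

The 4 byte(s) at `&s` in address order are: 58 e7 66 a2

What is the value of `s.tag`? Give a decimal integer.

[0]=0x58 [1]=0xe7 [2]=0x66 [3]=0xa2 (little-endian) → word 0xa266e758
bank:2 @ bit 0 → (0xa266e758>>0)&0x3 = 0x0
len:2 @ bit 2 → (0xa266e758>>2)&0x3 = 0x2
rsvd:5 @ bit 4 → (0xa266e758>>4)&0x1f = 0x15
seq:5 @ bit 9 → (0xa266e758>>9)&0x1f = 0x13
prio:13 @ bit 14 → (0xa266e758>>14)&0x1fff = 0x99b
tag:5 @ bit 27 → (0xa266e758>>27)&0x1f = 0x14  ←
tag signed 5b, MSB=1: 20 - 32 = -12

-12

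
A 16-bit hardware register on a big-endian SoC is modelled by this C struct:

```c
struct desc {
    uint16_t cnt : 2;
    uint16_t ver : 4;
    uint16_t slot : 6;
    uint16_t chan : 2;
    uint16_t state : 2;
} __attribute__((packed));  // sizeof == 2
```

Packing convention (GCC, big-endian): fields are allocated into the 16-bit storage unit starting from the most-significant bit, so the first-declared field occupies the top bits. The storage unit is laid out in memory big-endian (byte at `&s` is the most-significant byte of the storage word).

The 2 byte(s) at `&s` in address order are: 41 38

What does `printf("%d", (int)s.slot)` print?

[0]=0x41 [1]=0x38 (big-endian) → word 0x4138
cnt:2 @ bit 14 → (0x4138>>14)&0x3 = 0x1
ver:4 @ bit 10 → (0x4138>>10)&0xf = 0x0
slot:6 @ bit 4 → (0x4138>>4)&0x3f = 0x13  ←
chan:2 @ bit 2 → (0x4138>>2)&0x3 = 0x2
state:2 @ bit 0 → (0x4138>>0)&0x3 = 0x0

19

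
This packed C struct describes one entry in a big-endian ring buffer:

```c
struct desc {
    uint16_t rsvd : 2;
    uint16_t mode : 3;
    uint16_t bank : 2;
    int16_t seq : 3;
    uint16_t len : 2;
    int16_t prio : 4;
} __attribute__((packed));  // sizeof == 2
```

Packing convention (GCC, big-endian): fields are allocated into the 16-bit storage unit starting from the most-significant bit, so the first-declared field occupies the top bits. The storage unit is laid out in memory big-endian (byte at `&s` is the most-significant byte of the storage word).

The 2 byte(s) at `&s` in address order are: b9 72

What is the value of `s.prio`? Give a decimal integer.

2

[0]=0xb9 [1]=0x72 (big-endian) → word 0xb972
rsvd [14+:2] = (word>>14) & 0x3 = 2
mode [11+:3] = (word>>11) & 0x7 = 7
bank [9+:2] = (word>>9) & 0x3 = 0
seq [6+:3] = (word>>6) & 0x7 = 5
len [4+:2] = (word>>4) & 0x3 = 3
prio [0+:4] = (word>>0) & 0xf = 2  ←
prio signed 4b, MSB=0: value = 2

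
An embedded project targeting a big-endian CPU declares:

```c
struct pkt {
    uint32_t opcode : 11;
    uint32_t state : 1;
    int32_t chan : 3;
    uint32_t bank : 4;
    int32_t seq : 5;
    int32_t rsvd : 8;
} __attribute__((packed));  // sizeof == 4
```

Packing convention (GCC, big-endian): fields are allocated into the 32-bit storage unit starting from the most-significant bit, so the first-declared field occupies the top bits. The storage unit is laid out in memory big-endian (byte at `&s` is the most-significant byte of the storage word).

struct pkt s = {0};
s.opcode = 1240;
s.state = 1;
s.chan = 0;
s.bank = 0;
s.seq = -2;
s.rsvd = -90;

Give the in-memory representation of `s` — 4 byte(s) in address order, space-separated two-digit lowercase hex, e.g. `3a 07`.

9b 10 1e a6

opcode:11 = 1240 → 0x4d8 << 21 → word 0x9b000000
state:1 = 1 → 0x1 << 20 → word 0x9b100000
chan:3 = 0 → 0x0 << 17 → word 0x9b100000
bank:4 = 0 → 0x0 << 13 → word 0x9b100000
seq:5 = -2 → 0x1e << 8 → word 0x9b101e00
rsvd:8 = -90 → 0xa6 << 0 → word 0x9b101ea6
word = 0x9b101ea6 → big-endian bytes:
  [0]=0x9b  [1]=0x10  [2]=0x1e  [3]=0xa6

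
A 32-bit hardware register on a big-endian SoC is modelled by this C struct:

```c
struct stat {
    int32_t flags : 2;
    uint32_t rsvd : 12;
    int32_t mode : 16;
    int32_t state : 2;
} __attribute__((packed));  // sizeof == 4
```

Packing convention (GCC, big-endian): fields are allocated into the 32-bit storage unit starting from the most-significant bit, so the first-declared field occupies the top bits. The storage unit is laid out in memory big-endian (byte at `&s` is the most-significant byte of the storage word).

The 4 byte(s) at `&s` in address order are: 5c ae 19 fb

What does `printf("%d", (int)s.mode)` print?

[0]=0x5c [1]=0xae [2]=0x19 [3]=0xfb (big-endian) → word 0x5cae19fb
flags [30+:2] = (word>>30) & 0x3 = 1
rsvd [18+:12] = (word>>18) & 0xfff = 1835
mode [2+:16] = (word>>2) & 0xffff = 34430  ←
state [0+:2] = (word>>0) & 0x3 = 3
mode signed 16b, MSB=1: 34430 - 65536 = -31106

-31106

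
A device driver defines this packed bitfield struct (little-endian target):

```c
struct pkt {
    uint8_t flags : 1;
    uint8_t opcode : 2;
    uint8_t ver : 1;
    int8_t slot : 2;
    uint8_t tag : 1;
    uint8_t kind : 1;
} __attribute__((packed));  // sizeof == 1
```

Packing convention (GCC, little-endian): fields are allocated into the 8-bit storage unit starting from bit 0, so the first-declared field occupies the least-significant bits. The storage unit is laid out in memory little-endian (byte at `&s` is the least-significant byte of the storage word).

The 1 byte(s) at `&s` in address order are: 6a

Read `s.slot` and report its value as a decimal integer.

[0]=0x6a (little-endian) → word 0x6a
flags [0+:1] = (word>>0) & 0x1 = 0
opcode [1+:2] = (word>>1) & 0x3 = 1
ver [3+:1] = (word>>3) & 0x1 = 1
slot [4+:2] = (word>>4) & 0x3 = 2  ←
tag [6+:1] = (word>>6) & 0x1 = 1
kind [7+:1] = (word>>7) & 0x1 = 0
slot signed 2b, MSB=1: 2 - 4 = -2

-2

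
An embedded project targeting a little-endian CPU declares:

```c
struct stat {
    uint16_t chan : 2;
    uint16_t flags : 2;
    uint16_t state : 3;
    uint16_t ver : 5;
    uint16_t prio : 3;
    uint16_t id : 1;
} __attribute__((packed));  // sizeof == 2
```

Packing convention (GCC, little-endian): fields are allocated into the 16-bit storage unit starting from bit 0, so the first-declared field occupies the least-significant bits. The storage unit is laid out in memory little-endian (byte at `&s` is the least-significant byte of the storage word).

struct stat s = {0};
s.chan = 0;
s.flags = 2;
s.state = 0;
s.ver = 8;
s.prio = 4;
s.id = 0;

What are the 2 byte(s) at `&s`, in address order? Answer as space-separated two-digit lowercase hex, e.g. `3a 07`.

chan:2 = 0 → 0x0 << 0 → word 0x0000
flags:2 = 2 → 0x2 << 2 → word 0x0008
state:3 = 0 → 0x0 << 4 → word 0x0008
ver:5 = 8 → 0x8 << 7 → word 0x0408
prio:3 = 4 → 0x4 << 12 → word 0x4408
id:1 = 0 → 0x0 << 15 → word 0x4408
word = 0x4408 → little-endian bytes:
  [0]=0x08  [1]=0x44

08 44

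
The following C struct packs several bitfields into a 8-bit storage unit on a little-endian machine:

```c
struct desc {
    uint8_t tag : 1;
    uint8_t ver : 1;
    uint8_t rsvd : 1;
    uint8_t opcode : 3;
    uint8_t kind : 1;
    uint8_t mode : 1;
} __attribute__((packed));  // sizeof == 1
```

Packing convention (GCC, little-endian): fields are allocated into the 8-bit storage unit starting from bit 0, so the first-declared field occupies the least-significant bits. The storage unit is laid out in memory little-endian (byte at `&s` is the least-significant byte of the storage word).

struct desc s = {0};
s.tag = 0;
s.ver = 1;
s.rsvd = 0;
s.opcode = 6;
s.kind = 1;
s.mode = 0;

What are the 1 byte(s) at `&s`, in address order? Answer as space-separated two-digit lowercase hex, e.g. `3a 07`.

[0+:1] tag=0 & 0x1 = 0x0; word=0x00
[1+:1] ver=1 & 0x1 = 0x1; word=0x02
[2+:1] rsvd=0 & 0x1 = 0x0; word=0x02
[3+:3] opcode=6 & 0x7 = 0x6; word=0x32
[6+:1] kind=1 & 0x1 = 0x1; word=0x72
[7+:1] mode=0 & 0x1 = 0x0; word=0x72
word = 0x72 → little-endian bytes:
  [0]=0x72

72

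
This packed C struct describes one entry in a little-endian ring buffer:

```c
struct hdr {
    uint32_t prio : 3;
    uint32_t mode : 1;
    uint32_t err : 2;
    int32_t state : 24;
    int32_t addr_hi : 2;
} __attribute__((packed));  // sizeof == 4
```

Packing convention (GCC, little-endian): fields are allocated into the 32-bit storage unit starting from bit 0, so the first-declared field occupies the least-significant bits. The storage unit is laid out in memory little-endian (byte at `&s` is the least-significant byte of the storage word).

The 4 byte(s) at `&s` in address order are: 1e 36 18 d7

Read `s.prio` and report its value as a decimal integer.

[0]=0x1e [1]=0x36 [2]=0x18 [3]=0xd7 (little-endian) → word 0xd718361e
prio:3 @ bit 0 → (0xd718361e>>0)&0x7 = 0x6  ←
mode:1 @ bit 3 → (0xd718361e>>3)&0x1 = 0x1
err:2 @ bit 4 → (0xd718361e>>4)&0x3 = 0x1
state:24 @ bit 6 → (0xd718361e>>6)&0xffffff = 0x5c60d8
addr_hi:2 @ bit 30 → (0xd718361e>>30)&0x3 = 0x3

6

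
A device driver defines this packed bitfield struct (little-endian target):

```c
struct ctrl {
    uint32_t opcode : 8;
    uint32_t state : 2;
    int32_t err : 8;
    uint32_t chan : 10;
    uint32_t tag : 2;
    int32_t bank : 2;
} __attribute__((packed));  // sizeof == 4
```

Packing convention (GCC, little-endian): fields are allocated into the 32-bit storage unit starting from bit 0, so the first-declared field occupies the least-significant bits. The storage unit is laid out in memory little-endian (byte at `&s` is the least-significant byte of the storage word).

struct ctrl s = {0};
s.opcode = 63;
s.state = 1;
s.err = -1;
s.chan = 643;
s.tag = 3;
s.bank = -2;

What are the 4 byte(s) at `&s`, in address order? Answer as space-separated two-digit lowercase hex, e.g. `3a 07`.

3f fd 0f ba

opcode (8b) val=63 bits=0x3f at bit 0: 0x0000003f
state (2b) val=1 bits=0x1 at bit 8: 0x0000013f
err (8b) val=-1 bits=0xff at bit 10: 0x0003fd3f
chan (10b) val=643 bits=0x283 at bit 18: 0x0a0ffd3f
tag (2b) val=3 bits=0x3 at bit 28: 0x3a0ffd3f
bank (2b) val=-2 bits=0x2 at bit 30: 0xba0ffd3f
word = 0xba0ffd3f → little-endian bytes:
  [0]=0x3f  [1]=0xfd  [2]=0x0f  [3]=0xba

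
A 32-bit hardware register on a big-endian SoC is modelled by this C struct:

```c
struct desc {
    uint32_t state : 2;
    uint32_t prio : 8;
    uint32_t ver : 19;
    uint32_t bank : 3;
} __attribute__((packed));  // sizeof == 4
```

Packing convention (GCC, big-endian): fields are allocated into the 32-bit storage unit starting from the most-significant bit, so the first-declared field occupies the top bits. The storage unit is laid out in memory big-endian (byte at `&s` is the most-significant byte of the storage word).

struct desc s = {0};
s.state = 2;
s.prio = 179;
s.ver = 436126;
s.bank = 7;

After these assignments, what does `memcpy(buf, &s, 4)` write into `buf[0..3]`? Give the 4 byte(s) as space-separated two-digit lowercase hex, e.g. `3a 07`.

state:2 = 2 → 0x2 << 30 → word 0x80000000
prio:8 = 179 → 0xb3 << 22 → word 0xacc00000
ver:19 = 436126 → 0x6a79e << 3 → word 0xacf53cf0
bank:3 = 7 → 0x7 << 0 → word 0xacf53cf7
word = 0xacf53cf7 → big-endian bytes:
  [0]=0xac  [1]=0xf5  [2]=0x3c  [3]=0xf7

ac f5 3c f7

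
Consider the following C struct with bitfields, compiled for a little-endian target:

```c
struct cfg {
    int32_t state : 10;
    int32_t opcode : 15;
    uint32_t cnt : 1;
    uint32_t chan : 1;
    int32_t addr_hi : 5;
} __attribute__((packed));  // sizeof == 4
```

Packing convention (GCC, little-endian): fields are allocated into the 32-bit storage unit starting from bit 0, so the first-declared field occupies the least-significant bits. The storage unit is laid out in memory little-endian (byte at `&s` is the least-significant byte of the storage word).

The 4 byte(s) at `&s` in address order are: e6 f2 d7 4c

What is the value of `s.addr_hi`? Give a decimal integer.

9

[0]=0xe6 [1]=0xf2 [2]=0xd7 [3]=0x4c (little-endian) → word 0x4cd7f2e6
state:10 @ bit 0 → (0x4cd7f2e6>>0)&0x3ff = 0x2e6
opcode:15 @ bit 10 → (0x4cd7f2e6>>10)&0x7fff = 0x35fc
cnt:1 @ bit 25 → (0x4cd7f2e6>>25)&0x1 = 0x0
chan:1 @ bit 26 → (0x4cd7f2e6>>26)&0x1 = 0x1
addr_hi:5 @ bit 27 → (0x4cd7f2e6>>27)&0x1f = 0x9  ←
addr_hi signed 5b, MSB=0: value = 9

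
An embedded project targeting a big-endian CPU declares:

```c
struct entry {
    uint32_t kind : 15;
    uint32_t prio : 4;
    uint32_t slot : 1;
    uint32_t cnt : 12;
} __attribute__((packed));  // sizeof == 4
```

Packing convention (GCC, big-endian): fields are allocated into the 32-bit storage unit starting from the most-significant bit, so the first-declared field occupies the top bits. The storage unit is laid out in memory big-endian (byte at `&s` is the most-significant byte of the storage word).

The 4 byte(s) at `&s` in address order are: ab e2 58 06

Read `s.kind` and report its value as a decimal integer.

22001

[0]=0xab [1]=0xe2 [2]=0x58 [3]=0x06 (big-endian) → word 0xabe25806
kind [17+:15] = (word>>17) & 0x7fff = 22001  ←
prio [13+:4] = (word>>13) & 0xf = 2
slot [12+:1] = (word>>12) & 0x1 = 1
cnt [0+:12] = (word>>0) & 0xfff = 2054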